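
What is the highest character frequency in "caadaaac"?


Input: caadaaac
Character counts:
  'a': 5
  'c': 2
  'd': 1
Maximum frequency: 5

5


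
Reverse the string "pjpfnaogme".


Input: pjpfnaogme
Reading characters right to left:
  Position 9: 'e'
  Position 8: 'm'
  Position 7: 'g'
  Position 6: 'o'
  Position 5: 'a'
  Position 4: 'n'
  Position 3: 'f'
  Position 2: 'p'
  Position 1: 'j'
  Position 0: 'p'
Reversed: emgoanfpjp

emgoanfpjp


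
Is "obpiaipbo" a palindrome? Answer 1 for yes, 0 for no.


Input: obpiaipbo
Reversed: obpiaipbo
  Compare pos 0 ('o') with pos 8 ('o'): match
  Compare pos 1 ('b') with pos 7 ('b'): match
  Compare pos 2 ('p') with pos 6 ('p'): match
  Compare pos 3 ('i') with pos 5 ('i'): match
Result: palindrome

1


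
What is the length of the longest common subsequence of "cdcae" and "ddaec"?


LCS of "cdcae" and "ddaec"
DP table:
           d    d    a    e    c
      0    0    0    0    0    0
  c   0    0    0    0    0    1
  d   0    1    1    1    1    1
  c   0    1    1    1    1    2
  a   0    1    1    2    2    2
  e   0    1    1    2    3    3
LCS length = dp[5][5] = 3

3


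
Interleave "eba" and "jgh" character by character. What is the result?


Interleaving "eba" and "jgh":
  Position 0: 'e' from first, 'j' from second => "ej"
  Position 1: 'b' from first, 'g' from second => "bg"
  Position 2: 'a' from first, 'h' from second => "ah"
Result: ejbgah

ejbgah


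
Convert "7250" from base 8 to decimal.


Input: "7250" in base 8
Positional expansion:
  Digit '7' (value 7) x 8^3 = 3584
  Digit '2' (value 2) x 8^2 = 128
  Digit '5' (value 5) x 8^1 = 40
  Digit '0' (value 0) x 8^0 = 0
Sum = 3752

3752


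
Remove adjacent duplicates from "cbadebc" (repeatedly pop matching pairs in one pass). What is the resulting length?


Input: cbadebc
Stack-based adjacent duplicate removal:
  Read 'c': push. Stack: c
  Read 'b': push. Stack: cb
  Read 'a': push. Stack: cba
  Read 'd': push. Stack: cbad
  Read 'e': push. Stack: cbade
  Read 'b': push. Stack: cbadeb
  Read 'c': push. Stack: cbadebc
Final stack: "cbadebc" (length 7)

7


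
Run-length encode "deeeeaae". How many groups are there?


Input: deeeeaae
Scanning for consecutive runs:
  Group 1: 'd' x 1 (positions 0-0)
  Group 2: 'e' x 4 (positions 1-4)
  Group 3: 'a' x 2 (positions 5-6)
  Group 4: 'e' x 1 (positions 7-7)
Total groups: 4

4


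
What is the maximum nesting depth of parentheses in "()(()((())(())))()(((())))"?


Input: "()(()((())(())))()(((())))"
Tracking depth:
  Position 0 '(': depth becomes 1
  Position 1 ')': depth becomes 0
  Position 2 '(': depth becomes 1
  Position 3 '(': depth becomes 2
  Position 4 ')': depth becomes 1
  Position 5 '(': depth becomes 2
  Position 6 '(': depth becomes 3
  Position 7 '(': depth becomes 4
  Position 8 ')': depth becomes 3
  Position 9 ')': depth becomes 2
  Position 10 '(': depth becomes 3
  Position 11 '(': depth becomes 4
  Position 12 ')': depth becomes 3
  Position 13 ')': depth becomes 2
  Position 14 ')': depth becomes 1
  Position 15 ')': depth becomes 0
  Position 16 '(': depth becomes 1
  Position 17 ')': depth becomes 0
  Position 18 '(': depth becomes 1
  Position 19 '(': depth becomes 2
  Position 20 '(': depth becomes 3
  Position 21 '(': depth becomes 4
  Position 22 ')': depth becomes 3
  Position 23 ')': depth becomes 2
  Position 24 ')': depth becomes 1
  Position 25 ')': depth becomes 0
Maximum depth reached: 4

4


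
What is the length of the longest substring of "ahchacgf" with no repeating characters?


Input: "ahchacgf"
Sliding window (track last position of each char):
  Position 0 ('a'): window [0,0] length 1 -- new best
  Position 1 ('h'): window [0,1] length 2 -- new best
  Position 2 ('c'): window [0,2] length 3 -- new best
  Position 3 ('h'): repeat (last at 1), move window start to 2
  Position 3 ('h'): window [2,3] length 2
  Position 4 ('a'): window [2,4] length 3
  Position 5 ('c'): repeat (last at 2), move window start to 3
  Position 5 ('c'): window [3,5] length 3
  Position 6 ('g'): window [3,6] length 4 -- new best
  Position 7 ('f'): window [3,7] length 5 -- new best
Longest substring with no repeats: "hacgf" with length 5

5


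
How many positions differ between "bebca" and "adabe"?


Comparing "bebca" and "adabe" position by position:
  Position 0: 'b' vs 'a' => DIFFER
  Position 1: 'e' vs 'd' => DIFFER
  Position 2: 'b' vs 'a' => DIFFER
  Position 3: 'c' vs 'b' => DIFFER
  Position 4: 'a' vs 'e' => DIFFER
Positions that differ: 5

5


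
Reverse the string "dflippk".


Input: dflippk
Reading characters right to left:
  Position 6: 'k'
  Position 5: 'p'
  Position 4: 'p'
  Position 3: 'i'
  Position 2: 'l'
  Position 1: 'f'
  Position 0: 'd'
Reversed: kppilfd

kppilfd


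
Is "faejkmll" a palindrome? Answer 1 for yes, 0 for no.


Input: faejkmll
Reversed: llmkjeaf
  Compare pos 0 ('f') with pos 7 ('l'): MISMATCH
  Compare pos 1 ('a') with pos 6 ('l'): MISMATCH
  Compare pos 2 ('e') with pos 5 ('m'): MISMATCH
  Compare pos 3 ('j') with pos 4 ('k'): MISMATCH
Result: not a palindrome

0


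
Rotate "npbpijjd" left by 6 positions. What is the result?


Input: "npbpijjd", rotate left by 6
First 6 characters: "npbpij"
Remaining characters: "jd"
Concatenate remaining + first: "jd" + "npbpij" = "jdnpbpij"

jdnpbpij


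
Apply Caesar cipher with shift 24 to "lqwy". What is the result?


Caesar cipher: shift "lqwy" by 24
  'l' (pos 11) + 24 = pos 9 = 'j'
  'q' (pos 16) + 24 = pos 14 = 'o'
  'w' (pos 22) + 24 = pos 20 = 'u'
  'y' (pos 24) + 24 = pos 22 = 'w'
Result: jouw

jouw


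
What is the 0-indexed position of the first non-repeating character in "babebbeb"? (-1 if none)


Input: babebbeb
Character frequencies:
  'a': 1
  'b': 5
  'e': 2
Scanning left to right for freq == 1:
  Position 0 ('b'): freq=5, skip
  Position 1 ('a'): unique! => answer = 1

1


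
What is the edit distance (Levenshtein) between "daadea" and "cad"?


Computing edit distance: "daadea" -> "cad"
DP table:
           c    a    d
      0    1    2    3
  d   1    1    2    2
  a   2    2    1    2
  a   3    3    2    2
  d   4    4    3    2
  e   5    5    4    3
  a   6    6    5    4
Edit distance = dp[6][3] = 4

4


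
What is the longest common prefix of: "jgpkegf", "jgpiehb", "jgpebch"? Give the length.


Words: jgpkegf, jgpiehb, jgpebch
  Position 0: all 'j' => match
  Position 1: all 'g' => match
  Position 2: all 'p' => match
  Position 3: ('k', 'i', 'e') => mismatch, stop
LCP = "jgp" (length 3)

3


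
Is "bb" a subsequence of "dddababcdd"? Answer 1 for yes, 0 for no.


Check if "bb" is a subsequence of "dddababcdd"
Greedy scan:
  Position 0 ('d'): no match needed
  Position 1 ('d'): no match needed
  Position 2 ('d'): no match needed
  Position 3 ('a'): no match needed
  Position 4 ('b'): matches sub[0] = 'b'
  Position 5 ('a'): no match needed
  Position 6 ('b'): matches sub[1] = 'b'
  Position 7 ('c'): no match needed
  Position 8 ('d'): no match needed
  Position 9 ('d'): no match needed
All 2 characters matched => is a subsequence

1


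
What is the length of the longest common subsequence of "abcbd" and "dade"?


LCS of "abcbd" and "dade"
DP table:
           d    a    d    e
      0    0    0    0    0
  a   0    0    1    1    1
  b   0    0    1    1    1
  c   0    0    1    1    1
  b   0    0    1    1    1
  d   0    1    1    2    2
LCS length = dp[5][4] = 2

2


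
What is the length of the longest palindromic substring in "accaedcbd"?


Input: "accaedcbd"
Checking substrings for palindromes:
  [0:4] "acca" (len 4) => palindrome
  [1:3] "cc" (len 2) => palindrome
Longest palindromic substring: "acca" with length 4

4


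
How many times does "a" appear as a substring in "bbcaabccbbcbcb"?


Searching for "a" in "bbcaabccbbcbcb"
Scanning each position:
  Position 0: "b" => no
  Position 1: "b" => no
  Position 2: "c" => no
  Position 3: "a" => MATCH
  Position 4: "a" => MATCH
  Position 5: "b" => no
  Position 6: "c" => no
  Position 7: "c" => no
  Position 8: "b" => no
  Position 9: "b" => no
  Position 10: "c" => no
  Position 11: "b" => no
  Position 12: "c" => no
  Position 13: "b" => no
Total occurrences: 2

2


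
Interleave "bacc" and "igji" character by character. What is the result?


Interleaving "bacc" and "igji":
  Position 0: 'b' from first, 'i' from second => "bi"
  Position 1: 'a' from first, 'g' from second => "ag"
  Position 2: 'c' from first, 'j' from second => "cj"
  Position 3: 'c' from first, 'i' from second => "ci"
Result: biagcjci

biagcjci


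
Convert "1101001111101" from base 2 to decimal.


Input: "1101001111101" in base 2
Positional expansion:
  Digit '1' (value 1) x 2^12 = 4096
  Digit '1' (value 1) x 2^11 = 2048
  Digit '0' (value 0) x 2^10 = 0
  Digit '1' (value 1) x 2^9 = 512
  Digit '0' (value 0) x 2^8 = 0
  Digit '0' (value 0) x 2^7 = 0
  Digit '1' (value 1) x 2^6 = 64
  Digit '1' (value 1) x 2^5 = 32
  Digit '1' (value 1) x 2^4 = 16
  Digit '1' (value 1) x 2^3 = 8
  Digit '1' (value 1) x 2^2 = 4
  Digit '0' (value 0) x 2^1 = 0
  Digit '1' (value 1) x 2^0 = 1
Sum = 6781

6781


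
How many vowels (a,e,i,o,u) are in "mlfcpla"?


Input: mlfcpla
Checking each character:
  'm' at position 0: consonant
  'l' at position 1: consonant
  'f' at position 2: consonant
  'c' at position 3: consonant
  'p' at position 4: consonant
  'l' at position 5: consonant
  'a' at position 6: vowel (running total: 1)
Total vowels: 1

1


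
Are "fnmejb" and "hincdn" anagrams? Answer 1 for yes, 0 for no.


Strings: "fnmejb", "hincdn"
Sorted first:  befjmn
Sorted second: cdhinn
Differ at position 0: 'b' vs 'c' => not anagrams

0


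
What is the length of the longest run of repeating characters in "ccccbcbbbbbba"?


Input: "ccccbcbbbbbba"
Scanning for longest run:
  Position 1 ('c'): continues run of 'c', length=2
  Position 2 ('c'): continues run of 'c', length=3
  Position 3 ('c'): continues run of 'c', length=4
  Position 4 ('b'): new char, reset run to 1
  Position 5 ('c'): new char, reset run to 1
  Position 6 ('b'): new char, reset run to 1
  Position 7 ('b'): continues run of 'b', length=2
  Position 8 ('b'): continues run of 'b', length=3
  Position 9 ('b'): continues run of 'b', length=4
  Position 10 ('b'): continues run of 'b', length=5
  Position 11 ('b'): continues run of 'b', length=6
  Position 12 ('a'): new char, reset run to 1
Longest run: 'b' with length 6

6


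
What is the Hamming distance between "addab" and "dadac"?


Comparing "addab" and "dadac" position by position:
  Position 0: 'a' vs 'd' => differ
  Position 1: 'd' vs 'a' => differ
  Position 2: 'd' vs 'd' => same
  Position 3: 'a' vs 'a' => same
  Position 4: 'b' vs 'c' => differ
Total differences (Hamming distance): 3

3


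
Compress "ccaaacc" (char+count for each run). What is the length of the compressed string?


Input: ccaaacc
Runs:
  'c' x 2 => "c2"
  'a' x 3 => "a3"
  'c' x 2 => "c2"
Compressed: "c2a3c2"
Compressed length: 6

6


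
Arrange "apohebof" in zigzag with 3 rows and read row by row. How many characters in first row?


Zigzag "apohebof" into 3 rows:
Placing characters:
  'a' => row 0
  'p' => row 1
  'o' => row 2
  'h' => row 1
  'e' => row 0
  'b' => row 1
  'o' => row 2
  'f' => row 1
Rows:
  Row 0: "ae"
  Row 1: "phbf"
  Row 2: "oo"
First row length: 2

2


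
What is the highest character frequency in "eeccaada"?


Input: eeccaada
Character counts:
  'a': 3
  'c': 2
  'd': 1
  'e': 2
Maximum frequency: 3

3


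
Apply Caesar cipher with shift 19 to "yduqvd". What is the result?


Caesar cipher: shift "yduqvd" by 19
  'y' (pos 24) + 19 = pos 17 = 'r'
  'd' (pos 3) + 19 = pos 22 = 'w'
  'u' (pos 20) + 19 = pos 13 = 'n'
  'q' (pos 16) + 19 = pos 9 = 'j'
  'v' (pos 21) + 19 = pos 14 = 'o'
  'd' (pos 3) + 19 = pos 22 = 'w'
Result: rwnjow

rwnjow


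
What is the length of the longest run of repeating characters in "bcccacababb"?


Input: "bcccacababb"
Scanning for longest run:
  Position 1 ('c'): new char, reset run to 1
  Position 2 ('c'): continues run of 'c', length=2
  Position 3 ('c'): continues run of 'c', length=3
  Position 4 ('a'): new char, reset run to 1
  Position 5 ('c'): new char, reset run to 1
  Position 6 ('a'): new char, reset run to 1
  Position 7 ('b'): new char, reset run to 1
  Position 8 ('a'): new char, reset run to 1
  Position 9 ('b'): new char, reset run to 1
  Position 10 ('b'): continues run of 'b', length=2
Longest run: 'c' with length 3

3


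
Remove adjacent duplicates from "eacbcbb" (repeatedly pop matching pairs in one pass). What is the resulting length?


Input: eacbcbb
Stack-based adjacent duplicate removal:
  Read 'e': push. Stack: e
  Read 'a': push. Stack: ea
  Read 'c': push. Stack: eac
  Read 'b': push. Stack: eacb
  Read 'c': push. Stack: eacbc
  Read 'b': push. Stack: eacbcb
  Read 'b': matches stack top 'b' => pop. Stack: eacbc
Final stack: "eacbc" (length 5)

5


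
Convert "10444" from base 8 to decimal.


Input: "10444" in base 8
Positional expansion:
  Digit '1' (value 1) x 8^4 = 4096
  Digit '0' (value 0) x 8^3 = 0
  Digit '4' (value 4) x 8^2 = 256
  Digit '4' (value 4) x 8^1 = 32
  Digit '4' (value 4) x 8^0 = 4
Sum = 4388

4388


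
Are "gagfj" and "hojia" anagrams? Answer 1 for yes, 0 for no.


Strings: "gagfj", "hojia"
Sorted first:  afggj
Sorted second: ahijo
Differ at position 1: 'f' vs 'h' => not anagrams

0


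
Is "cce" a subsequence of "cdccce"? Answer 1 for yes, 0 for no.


Check if "cce" is a subsequence of "cdccce"
Greedy scan:
  Position 0 ('c'): matches sub[0] = 'c'
  Position 1 ('d'): no match needed
  Position 2 ('c'): matches sub[1] = 'c'
  Position 3 ('c'): no match needed
  Position 4 ('c'): no match needed
  Position 5 ('e'): matches sub[2] = 'e'
All 3 characters matched => is a subsequence

1


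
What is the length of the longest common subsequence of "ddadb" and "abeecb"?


LCS of "ddadb" and "abeecb"
DP table:
           a    b    e    e    c    b
      0    0    0    0    0    0    0
  d   0    0    0    0    0    0    0
  d   0    0    0    0    0    0    0
  a   0    1    1    1    1    1    1
  d   0    1    1    1    1    1    1
  b   0    1    2    2    2    2    2
LCS length = dp[5][6] = 2

2


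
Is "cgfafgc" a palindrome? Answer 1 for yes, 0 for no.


Input: cgfafgc
Reversed: cgfafgc
  Compare pos 0 ('c') with pos 6 ('c'): match
  Compare pos 1 ('g') with pos 5 ('g'): match
  Compare pos 2 ('f') with pos 4 ('f'): match
Result: palindrome

1


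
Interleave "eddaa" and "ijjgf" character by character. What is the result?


Interleaving "eddaa" and "ijjgf":
  Position 0: 'e' from first, 'i' from second => "ei"
  Position 1: 'd' from first, 'j' from second => "dj"
  Position 2: 'd' from first, 'j' from second => "dj"
  Position 3: 'a' from first, 'g' from second => "ag"
  Position 4: 'a' from first, 'f' from second => "af"
Result: eidjdjagaf

eidjdjagaf


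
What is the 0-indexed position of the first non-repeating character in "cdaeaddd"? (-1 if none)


Input: cdaeaddd
Character frequencies:
  'a': 2
  'c': 1
  'd': 4
  'e': 1
Scanning left to right for freq == 1:
  Position 0 ('c'): unique! => answer = 0

0


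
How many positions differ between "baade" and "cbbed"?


Comparing "baade" and "cbbed" position by position:
  Position 0: 'b' vs 'c' => DIFFER
  Position 1: 'a' vs 'b' => DIFFER
  Position 2: 'a' vs 'b' => DIFFER
  Position 3: 'd' vs 'e' => DIFFER
  Position 4: 'e' vs 'd' => DIFFER
Positions that differ: 5

5


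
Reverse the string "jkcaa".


Input: jkcaa
Reading characters right to left:
  Position 4: 'a'
  Position 3: 'a'
  Position 2: 'c'
  Position 1: 'k'
  Position 0: 'j'
Reversed: aackj

aackj


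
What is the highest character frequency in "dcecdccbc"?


Input: dcecdccbc
Character counts:
  'b': 1
  'c': 5
  'd': 2
  'e': 1
Maximum frequency: 5

5


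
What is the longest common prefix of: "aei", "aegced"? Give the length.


Words: aei, aegced
  Position 0: all 'a' => match
  Position 1: all 'e' => match
  Position 2: ('i', 'g') => mismatch, stop
LCP = "ae" (length 2)

2


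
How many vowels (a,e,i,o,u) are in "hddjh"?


Input: hddjh
Checking each character:
  'h' at position 0: consonant
  'd' at position 1: consonant
  'd' at position 2: consonant
  'j' at position 3: consonant
  'h' at position 4: consonant
Total vowels: 0

0


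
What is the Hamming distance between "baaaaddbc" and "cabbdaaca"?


Comparing "baaaaddbc" and "cabbdaaca" position by position:
  Position 0: 'b' vs 'c' => differ
  Position 1: 'a' vs 'a' => same
  Position 2: 'a' vs 'b' => differ
  Position 3: 'a' vs 'b' => differ
  Position 4: 'a' vs 'd' => differ
  Position 5: 'd' vs 'a' => differ
  Position 6: 'd' vs 'a' => differ
  Position 7: 'b' vs 'c' => differ
  Position 8: 'c' vs 'a' => differ
Total differences (Hamming distance): 8

8


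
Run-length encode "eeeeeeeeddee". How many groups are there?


Input: eeeeeeeeddee
Scanning for consecutive runs:
  Group 1: 'e' x 8 (positions 0-7)
  Group 2: 'd' x 2 (positions 8-9)
  Group 3: 'e' x 2 (positions 10-11)
Total groups: 3

3


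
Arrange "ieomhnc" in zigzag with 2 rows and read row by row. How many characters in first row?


Zigzag "ieomhnc" into 2 rows:
Placing characters:
  'i' => row 0
  'e' => row 1
  'o' => row 0
  'm' => row 1
  'h' => row 0
  'n' => row 1
  'c' => row 0
Rows:
  Row 0: "iohc"
  Row 1: "emn"
First row length: 4

4


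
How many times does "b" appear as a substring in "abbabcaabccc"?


Searching for "b" in "abbabcaabccc"
Scanning each position:
  Position 0: "a" => no
  Position 1: "b" => MATCH
  Position 2: "b" => MATCH
  Position 3: "a" => no
  Position 4: "b" => MATCH
  Position 5: "c" => no
  Position 6: "a" => no
  Position 7: "a" => no
  Position 8: "b" => MATCH
  Position 9: "c" => no
  Position 10: "c" => no
  Position 11: "c" => no
Total occurrences: 4

4


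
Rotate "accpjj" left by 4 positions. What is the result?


Input: "accpjj", rotate left by 4
First 4 characters: "accp"
Remaining characters: "jj"
Concatenate remaining + first: "jj" + "accp" = "jjaccp"

jjaccp


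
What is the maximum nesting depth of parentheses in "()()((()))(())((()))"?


Input: "()()((()))(())((()))"
Tracking depth:
  Position 0 '(': depth becomes 1
  Position 1 ')': depth becomes 0
  Position 2 '(': depth becomes 1
  Position 3 ')': depth becomes 0
  Position 4 '(': depth becomes 1
  Position 5 '(': depth becomes 2
  Position 6 '(': depth becomes 3
  Position 7 ')': depth becomes 2
  Position 8 ')': depth becomes 1
  Position 9 ')': depth becomes 0
  Position 10 '(': depth becomes 1
  Position 11 '(': depth becomes 2
  Position 12 ')': depth becomes 1
  Position 13 ')': depth becomes 0
  Position 14 '(': depth becomes 1
  Position 15 '(': depth becomes 2
  Position 16 '(': depth becomes 3
  Position 17 ')': depth becomes 2
  Position 18 ')': depth becomes 1
  Position 19 ')': depth becomes 0
Maximum depth reached: 3

3


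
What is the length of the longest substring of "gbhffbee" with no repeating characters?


Input: "gbhffbee"
Sliding window (track last position of each char):
  Position 0 ('g'): window [0,0] length 1 -- new best
  Position 1 ('b'): window [0,1] length 2 -- new best
  Position 2 ('h'): window [0,2] length 3 -- new best
  Position 3 ('f'): window [0,3] length 4 -- new best
  Position 4 ('f'): repeat (last at 3), move window start to 4
  Position 4 ('f'): window [4,4] length 1
  Position 5 ('b'): window [4,5] length 2
  Position 6 ('e'): window [4,6] length 3
  Position 7 ('e'): repeat (last at 6), move window start to 7
  Position 7 ('e'): window [7,7] length 1
Longest substring with no repeats: "gbhf" with length 4

4


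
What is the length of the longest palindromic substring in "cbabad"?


Input: "cbabad"
Checking substrings for palindromes:
  [1:4] "bab" (len 3) => palindrome
  [2:5] "aba" (len 3) => palindrome
Longest palindromic substring: "bab" with length 3

3


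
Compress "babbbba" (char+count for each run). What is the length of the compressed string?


Input: babbbba
Runs:
  'b' x 1 => "b1"
  'a' x 1 => "a1"
  'b' x 4 => "b4"
  'a' x 1 => "a1"
Compressed: "b1a1b4a1"
Compressed length: 8

8


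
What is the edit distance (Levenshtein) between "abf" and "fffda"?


Computing edit distance: "abf" -> "fffda"
DP table:
           f    f    f    d    a
      0    1    2    3    4    5
  a   1    1    2    3    4    4
  b   2    2    2    3    4    5
  f   3    2    2    2    3    4
Edit distance = dp[3][5] = 4

4


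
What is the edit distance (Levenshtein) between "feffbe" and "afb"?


Computing edit distance: "feffbe" -> "afb"
DP table:
           a    f    b
      0    1    2    3
  f   1    1    1    2
  e   2    2    2    2
  f   3    3    2    3
  f   4    4    3    3
  b   5    5    4    3
  e   6    6    5    4
Edit distance = dp[6][3] = 4

4


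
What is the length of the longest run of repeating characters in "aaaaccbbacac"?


Input: "aaaaccbbacac"
Scanning for longest run:
  Position 1 ('a'): continues run of 'a', length=2
  Position 2 ('a'): continues run of 'a', length=3
  Position 3 ('a'): continues run of 'a', length=4
  Position 4 ('c'): new char, reset run to 1
  Position 5 ('c'): continues run of 'c', length=2
  Position 6 ('b'): new char, reset run to 1
  Position 7 ('b'): continues run of 'b', length=2
  Position 8 ('a'): new char, reset run to 1
  Position 9 ('c'): new char, reset run to 1
  Position 10 ('a'): new char, reset run to 1
  Position 11 ('c'): new char, reset run to 1
Longest run: 'a' with length 4

4


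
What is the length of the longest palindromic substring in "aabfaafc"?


Input: "aabfaafc"
Checking substrings for palindromes:
  [3:7] "faaf" (len 4) => palindrome
  [0:2] "aa" (len 2) => palindrome
  [4:6] "aa" (len 2) => palindrome
Longest palindromic substring: "faaf" with length 4

4


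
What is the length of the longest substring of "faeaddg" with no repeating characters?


Input: "faeaddg"
Sliding window (track last position of each char):
  Position 0 ('f'): window [0,0] length 1 -- new best
  Position 1 ('a'): window [0,1] length 2 -- new best
  Position 2 ('e'): window [0,2] length 3 -- new best
  Position 3 ('a'): repeat (last at 1), move window start to 2
  Position 3 ('a'): window [2,3] length 2
  Position 4 ('d'): window [2,4] length 3
  Position 5 ('d'): repeat (last at 4), move window start to 5
  Position 5 ('d'): window [5,5] length 1
  Position 6 ('g'): window [5,6] length 2
Longest substring with no repeats: "fae" with length 3

3


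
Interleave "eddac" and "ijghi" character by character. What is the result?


Interleaving "eddac" and "ijghi":
  Position 0: 'e' from first, 'i' from second => "ei"
  Position 1: 'd' from first, 'j' from second => "dj"
  Position 2: 'd' from first, 'g' from second => "dg"
  Position 3: 'a' from first, 'h' from second => "ah"
  Position 4: 'c' from first, 'i' from second => "ci"
Result: eidjdgahci

eidjdgahci


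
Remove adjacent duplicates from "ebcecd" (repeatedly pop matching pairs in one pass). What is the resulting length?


Input: ebcecd
Stack-based adjacent duplicate removal:
  Read 'e': push. Stack: e
  Read 'b': push. Stack: eb
  Read 'c': push. Stack: ebc
  Read 'e': push. Stack: ebce
  Read 'c': push. Stack: ebcec
  Read 'd': push. Stack: ebcecd
Final stack: "ebcecd" (length 6)

6


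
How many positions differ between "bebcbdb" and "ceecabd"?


Comparing "bebcbdb" and "ceecabd" position by position:
  Position 0: 'b' vs 'c' => DIFFER
  Position 1: 'e' vs 'e' => same
  Position 2: 'b' vs 'e' => DIFFER
  Position 3: 'c' vs 'c' => same
  Position 4: 'b' vs 'a' => DIFFER
  Position 5: 'd' vs 'b' => DIFFER
  Position 6: 'b' vs 'd' => DIFFER
Positions that differ: 5

5


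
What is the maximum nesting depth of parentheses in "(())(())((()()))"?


Input: "(())(())((()()))"
Tracking depth:
  Position 0 '(': depth becomes 1
  Position 1 '(': depth becomes 2
  Position 2 ')': depth becomes 1
  Position 3 ')': depth becomes 0
  Position 4 '(': depth becomes 1
  Position 5 '(': depth becomes 2
  Position 6 ')': depth becomes 1
  Position 7 ')': depth becomes 0
  Position 8 '(': depth becomes 1
  Position 9 '(': depth becomes 2
  Position 10 '(': depth becomes 3
  Position 11 ')': depth becomes 2
  Position 12 '(': depth becomes 3
  Position 13 ')': depth becomes 2
  Position 14 ')': depth becomes 1
  Position 15 ')': depth becomes 0
Maximum depth reached: 3

3


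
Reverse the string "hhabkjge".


Input: hhabkjge
Reading characters right to left:
  Position 7: 'e'
  Position 6: 'g'
  Position 5: 'j'
  Position 4: 'k'
  Position 3: 'b'
  Position 2: 'a'
  Position 1: 'h'
  Position 0: 'h'
Reversed: egjkbahh

egjkbahh


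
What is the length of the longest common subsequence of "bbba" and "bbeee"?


LCS of "bbba" and "bbeee"
DP table:
           b    b    e    e    e
      0    0    0    0    0    0
  b   0    1    1    1    1    1
  b   0    1    2    2    2    2
  b   0    1    2    2    2    2
  a   0    1    2    2    2    2
LCS length = dp[4][5] = 2

2


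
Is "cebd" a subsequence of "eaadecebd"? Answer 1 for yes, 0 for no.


Check if "cebd" is a subsequence of "eaadecebd"
Greedy scan:
  Position 0 ('e'): no match needed
  Position 1 ('a'): no match needed
  Position 2 ('a'): no match needed
  Position 3 ('d'): no match needed
  Position 4 ('e'): no match needed
  Position 5 ('c'): matches sub[0] = 'c'
  Position 6 ('e'): matches sub[1] = 'e'
  Position 7 ('b'): matches sub[2] = 'b'
  Position 8 ('d'): matches sub[3] = 'd'
All 4 characters matched => is a subsequence

1


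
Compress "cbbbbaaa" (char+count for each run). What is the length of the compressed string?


Input: cbbbbaaa
Runs:
  'c' x 1 => "c1"
  'b' x 4 => "b4"
  'a' x 3 => "a3"
Compressed: "c1b4a3"
Compressed length: 6

6


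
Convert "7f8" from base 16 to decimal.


Input: "7f8" in base 16
Positional expansion:
  Digit '7' (value 7) x 16^2 = 1792
  Digit 'f' (value 15) x 16^1 = 240
  Digit '8' (value 8) x 16^0 = 8
Sum = 2040

2040


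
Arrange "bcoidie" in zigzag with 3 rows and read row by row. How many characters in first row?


Zigzag "bcoidie" into 3 rows:
Placing characters:
  'b' => row 0
  'c' => row 1
  'o' => row 2
  'i' => row 1
  'd' => row 0
  'i' => row 1
  'e' => row 2
Rows:
  Row 0: "bd"
  Row 1: "cii"
  Row 2: "oe"
First row length: 2

2


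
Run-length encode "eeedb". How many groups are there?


Input: eeedb
Scanning for consecutive runs:
  Group 1: 'e' x 3 (positions 0-2)
  Group 2: 'd' x 1 (positions 3-3)
  Group 3: 'b' x 1 (positions 4-4)
Total groups: 3

3


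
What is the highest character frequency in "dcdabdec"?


Input: dcdabdec
Character counts:
  'a': 1
  'b': 1
  'c': 2
  'd': 3
  'e': 1
Maximum frequency: 3

3


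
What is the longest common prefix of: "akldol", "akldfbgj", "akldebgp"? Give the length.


Words: akldol, akldfbgj, akldebgp
  Position 0: all 'a' => match
  Position 1: all 'k' => match
  Position 2: all 'l' => match
  Position 3: all 'd' => match
  Position 4: ('o', 'f', 'e') => mismatch, stop
LCP = "akld" (length 4)

4


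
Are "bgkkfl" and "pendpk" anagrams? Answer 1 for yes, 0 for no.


Strings: "bgkkfl", "pendpk"
Sorted first:  bfgkkl
Sorted second: deknpp
Differ at position 0: 'b' vs 'd' => not anagrams

0


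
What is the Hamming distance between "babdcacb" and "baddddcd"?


Comparing "babdcacb" and "baddddcd" position by position:
  Position 0: 'b' vs 'b' => same
  Position 1: 'a' vs 'a' => same
  Position 2: 'b' vs 'd' => differ
  Position 3: 'd' vs 'd' => same
  Position 4: 'c' vs 'd' => differ
  Position 5: 'a' vs 'd' => differ
  Position 6: 'c' vs 'c' => same
  Position 7: 'b' vs 'd' => differ
Total differences (Hamming distance): 4

4


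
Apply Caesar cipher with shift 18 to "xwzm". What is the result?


Caesar cipher: shift "xwzm" by 18
  'x' (pos 23) + 18 = pos 15 = 'p'
  'w' (pos 22) + 18 = pos 14 = 'o'
  'z' (pos 25) + 18 = pos 17 = 'r'
  'm' (pos 12) + 18 = pos 4 = 'e'
Result: pore

pore


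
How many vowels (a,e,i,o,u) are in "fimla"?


Input: fimla
Checking each character:
  'f' at position 0: consonant
  'i' at position 1: vowel (running total: 1)
  'm' at position 2: consonant
  'l' at position 3: consonant
  'a' at position 4: vowel (running total: 2)
Total vowels: 2

2


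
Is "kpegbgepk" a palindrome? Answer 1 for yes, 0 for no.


Input: kpegbgepk
Reversed: kpegbgepk
  Compare pos 0 ('k') with pos 8 ('k'): match
  Compare pos 1 ('p') with pos 7 ('p'): match
  Compare pos 2 ('e') with pos 6 ('e'): match
  Compare pos 3 ('g') with pos 5 ('g'): match
Result: palindrome

1


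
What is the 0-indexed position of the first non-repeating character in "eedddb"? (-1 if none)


Input: eedddb
Character frequencies:
  'b': 1
  'd': 3
  'e': 2
Scanning left to right for freq == 1:
  Position 0 ('e'): freq=2, skip
  Position 1 ('e'): freq=2, skip
  Position 2 ('d'): freq=3, skip
  Position 3 ('d'): freq=3, skip
  Position 4 ('d'): freq=3, skip
  Position 5 ('b'): unique! => answer = 5

5


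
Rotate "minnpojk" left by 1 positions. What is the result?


Input: "minnpojk", rotate left by 1
First 1 characters: "m"
Remaining characters: "innpojk"
Concatenate remaining + first: "innpojk" + "m" = "innpojkm"

innpojkm


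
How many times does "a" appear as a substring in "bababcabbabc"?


Searching for "a" in "bababcabbabc"
Scanning each position:
  Position 0: "b" => no
  Position 1: "a" => MATCH
  Position 2: "b" => no
  Position 3: "a" => MATCH
  Position 4: "b" => no
  Position 5: "c" => no
  Position 6: "a" => MATCH
  Position 7: "b" => no
  Position 8: "b" => no
  Position 9: "a" => MATCH
  Position 10: "b" => no
  Position 11: "c" => no
Total occurrences: 4

4


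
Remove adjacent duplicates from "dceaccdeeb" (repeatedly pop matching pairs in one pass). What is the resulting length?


Input: dceaccdeeb
Stack-based adjacent duplicate removal:
  Read 'd': push. Stack: d
  Read 'c': push. Stack: dc
  Read 'e': push. Stack: dce
  Read 'a': push. Stack: dcea
  Read 'c': push. Stack: dceac
  Read 'c': matches stack top 'c' => pop. Stack: dcea
  Read 'd': push. Stack: dcead
  Read 'e': push. Stack: dceade
  Read 'e': matches stack top 'e' => pop. Stack: dcead
  Read 'b': push. Stack: dceadb
Final stack: "dceadb" (length 6)

6


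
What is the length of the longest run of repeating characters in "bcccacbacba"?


Input: "bcccacbacba"
Scanning for longest run:
  Position 1 ('c'): new char, reset run to 1
  Position 2 ('c'): continues run of 'c', length=2
  Position 3 ('c'): continues run of 'c', length=3
  Position 4 ('a'): new char, reset run to 1
  Position 5 ('c'): new char, reset run to 1
  Position 6 ('b'): new char, reset run to 1
  Position 7 ('a'): new char, reset run to 1
  Position 8 ('c'): new char, reset run to 1
  Position 9 ('b'): new char, reset run to 1
  Position 10 ('a'): new char, reset run to 1
Longest run: 'c' with length 3

3


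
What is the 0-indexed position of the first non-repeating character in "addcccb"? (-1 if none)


Input: addcccb
Character frequencies:
  'a': 1
  'b': 1
  'c': 3
  'd': 2
Scanning left to right for freq == 1:
  Position 0 ('a'): unique! => answer = 0

0


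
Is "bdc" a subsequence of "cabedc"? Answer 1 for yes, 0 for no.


Check if "bdc" is a subsequence of "cabedc"
Greedy scan:
  Position 0 ('c'): no match needed
  Position 1 ('a'): no match needed
  Position 2 ('b'): matches sub[0] = 'b'
  Position 3 ('e'): no match needed
  Position 4 ('d'): matches sub[1] = 'd'
  Position 5 ('c'): matches sub[2] = 'c'
All 3 characters matched => is a subsequence

1


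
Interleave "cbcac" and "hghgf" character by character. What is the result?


Interleaving "cbcac" and "hghgf":
  Position 0: 'c' from first, 'h' from second => "ch"
  Position 1: 'b' from first, 'g' from second => "bg"
  Position 2: 'c' from first, 'h' from second => "ch"
  Position 3: 'a' from first, 'g' from second => "ag"
  Position 4: 'c' from first, 'f' from second => "cf"
Result: chbgchagcf

chbgchagcf


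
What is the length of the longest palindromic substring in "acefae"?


Input: "acefae"
Checking substrings for palindromes:
  No multi-char palindromic substrings found
Longest palindromic substring: "a" with length 1

1


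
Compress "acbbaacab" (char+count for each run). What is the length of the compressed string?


Input: acbbaacab
Runs:
  'a' x 1 => "a1"
  'c' x 1 => "c1"
  'b' x 2 => "b2"
  'a' x 2 => "a2"
  'c' x 1 => "c1"
  'a' x 1 => "a1"
  'b' x 1 => "b1"
Compressed: "a1c1b2a2c1a1b1"
Compressed length: 14

14


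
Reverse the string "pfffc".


Input: pfffc
Reading characters right to left:
  Position 4: 'c'
  Position 3: 'f'
  Position 2: 'f'
  Position 1: 'f'
  Position 0: 'p'
Reversed: cfffp

cfffp


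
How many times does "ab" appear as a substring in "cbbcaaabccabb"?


Searching for "ab" in "cbbcaaabccabb"
Scanning each position:
  Position 0: "cb" => no
  Position 1: "bb" => no
  Position 2: "bc" => no
  Position 3: "ca" => no
  Position 4: "aa" => no
  Position 5: "aa" => no
  Position 6: "ab" => MATCH
  Position 7: "bc" => no
  Position 8: "cc" => no
  Position 9: "ca" => no
  Position 10: "ab" => MATCH
  Position 11: "bb" => no
Total occurrences: 2

2


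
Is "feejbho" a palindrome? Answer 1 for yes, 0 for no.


Input: feejbho
Reversed: ohbjeef
  Compare pos 0 ('f') with pos 6 ('o'): MISMATCH
  Compare pos 1 ('e') with pos 5 ('h'): MISMATCH
  Compare pos 2 ('e') with pos 4 ('b'): MISMATCH
Result: not a palindrome

0


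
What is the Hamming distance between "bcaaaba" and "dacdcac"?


Comparing "bcaaaba" and "dacdcac" position by position:
  Position 0: 'b' vs 'd' => differ
  Position 1: 'c' vs 'a' => differ
  Position 2: 'a' vs 'c' => differ
  Position 3: 'a' vs 'd' => differ
  Position 4: 'a' vs 'c' => differ
  Position 5: 'b' vs 'a' => differ
  Position 6: 'a' vs 'c' => differ
Total differences (Hamming distance): 7

7


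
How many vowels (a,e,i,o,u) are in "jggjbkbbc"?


Input: jggjbkbbc
Checking each character:
  'j' at position 0: consonant
  'g' at position 1: consonant
  'g' at position 2: consonant
  'j' at position 3: consonant
  'b' at position 4: consonant
  'k' at position 5: consonant
  'b' at position 6: consonant
  'b' at position 7: consonant
  'c' at position 8: consonant
Total vowels: 0

0


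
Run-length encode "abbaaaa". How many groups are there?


Input: abbaaaa
Scanning for consecutive runs:
  Group 1: 'a' x 1 (positions 0-0)
  Group 2: 'b' x 2 (positions 1-2)
  Group 3: 'a' x 4 (positions 3-6)
Total groups: 3

3


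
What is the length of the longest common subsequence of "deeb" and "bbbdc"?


LCS of "deeb" and "bbbdc"
DP table:
           b    b    b    d    c
      0    0    0    0    0    0
  d   0    0    0    0    1    1
  e   0    0    0    0    1    1
  e   0    0    0    0    1    1
  b   0    1    1    1    1    1
LCS length = dp[4][5] = 1

1


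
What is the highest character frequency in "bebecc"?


Input: bebecc
Character counts:
  'b': 2
  'c': 2
  'e': 2
Maximum frequency: 2

2


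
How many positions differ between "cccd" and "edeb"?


Comparing "cccd" and "edeb" position by position:
  Position 0: 'c' vs 'e' => DIFFER
  Position 1: 'c' vs 'd' => DIFFER
  Position 2: 'c' vs 'e' => DIFFER
  Position 3: 'd' vs 'b' => DIFFER
Positions that differ: 4

4


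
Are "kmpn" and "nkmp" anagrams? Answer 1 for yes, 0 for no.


Strings: "kmpn", "nkmp"
Sorted first:  kmnp
Sorted second: kmnp
Sorted forms match => anagrams

1


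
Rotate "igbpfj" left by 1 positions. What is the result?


Input: "igbpfj", rotate left by 1
First 1 characters: "i"
Remaining characters: "gbpfj"
Concatenate remaining + first: "gbpfj" + "i" = "gbpfji"

gbpfji


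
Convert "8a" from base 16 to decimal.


Input: "8a" in base 16
Positional expansion:
  Digit '8' (value 8) x 16^1 = 128
  Digit 'a' (value 10) x 16^0 = 10
Sum = 138

138


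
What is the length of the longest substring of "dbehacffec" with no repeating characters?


Input: "dbehacffec"
Sliding window (track last position of each char):
  Position 0 ('d'): window [0,0] length 1 -- new best
  Position 1 ('b'): window [0,1] length 2 -- new best
  Position 2 ('e'): window [0,2] length 3 -- new best
  Position 3 ('h'): window [0,3] length 4 -- new best
  Position 4 ('a'): window [0,4] length 5 -- new best
  Position 5 ('c'): window [0,5] length 6 -- new best
  Position 6 ('f'): window [0,6] length 7 -- new best
  Position 7 ('f'): repeat (last at 6), move window start to 7
  Position 7 ('f'): window [7,7] length 1
  Position 8 ('e'): window [7,8] length 2
  Position 9 ('c'): window [7,9] length 3
Longest substring with no repeats: "dbehacf" with length 7

7


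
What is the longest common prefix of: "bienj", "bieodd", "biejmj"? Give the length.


Words: bienj, bieodd, biejmj
  Position 0: all 'b' => match
  Position 1: all 'i' => match
  Position 2: all 'e' => match
  Position 3: ('n', 'o', 'j') => mismatch, stop
LCP = "bie" (length 3)

3


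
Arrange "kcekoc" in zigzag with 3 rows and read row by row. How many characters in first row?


Zigzag "kcekoc" into 3 rows:
Placing characters:
  'k' => row 0
  'c' => row 1
  'e' => row 2
  'k' => row 1
  'o' => row 0
  'c' => row 1
Rows:
  Row 0: "ko"
  Row 1: "ckc"
  Row 2: "e"
First row length: 2

2


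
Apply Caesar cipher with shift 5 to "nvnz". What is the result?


Caesar cipher: shift "nvnz" by 5
  'n' (pos 13) + 5 = pos 18 = 's'
  'v' (pos 21) + 5 = pos 0 = 'a'
  'n' (pos 13) + 5 = pos 18 = 's'
  'z' (pos 25) + 5 = pos 4 = 'e'
Result: sase

sase


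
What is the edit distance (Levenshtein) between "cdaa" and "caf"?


Computing edit distance: "cdaa" -> "caf"
DP table:
           c    a    f
      0    1    2    3
  c   1    0    1    2
  d   2    1    1    2
  a   3    2    1    2
  a   4    3    2    2
Edit distance = dp[4][3] = 2

2


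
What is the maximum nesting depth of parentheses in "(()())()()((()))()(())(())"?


Input: "(()())()()((()))()(())(())"
Tracking depth:
  Position 0 '(': depth becomes 1
  Position 1 '(': depth becomes 2
  Position 2 ')': depth becomes 1
  Position 3 '(': depth becomes 2
  Position 4 ')': depth becomes 1
  Position 5 ')': depth becomes 0
  Position 6 '(': depth becomes 1
  Position 7 ')': depth becomes 0
  Position 8 '(': depth becomes 1
  Position 9 ')': depth becomes 0
  Position 10 '(': depth becomes 1
  Position 11 '(': depth becomes 2
  Position 12 '(': depth becomes 3
  Position 13 ')': depth becomes 2
  Position 14 ')': depth becomes 1
  Position 15 ')': depth becomes 0
  Position 16 '(': depth becomes 1
  Position 17 ')': depth becomes 0
  Position 18 '(': depth becomes 1
  Position 19 '(': depth becomes 2
  Position 20 ')': depth becomes 1
  Position 21 ')': depth becomes 0
  Position 22 '(': depth becomes 1
  Position 23 '(': depth becomes 2
  Position 24 ')': depth becomes 1
  Position 25 ')': depth becomes 0
Maximum depth reached: 3

3


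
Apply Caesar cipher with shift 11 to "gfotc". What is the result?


Caesar cipher: shift "gfotc" by 11
  'g' (pos 6) + 11 = pos 17 = 'r'
  'f' (pos 5) + 11 = pos 16 = 'q'
  'o' (pos 14) + 11 = pos 25 = 'z'
  't' (pos 19) + 11 = pos 4 = 'e'
  'c' (pos 2) + 11 = pos 13 = 'n'
Result: rqzen

rqzen


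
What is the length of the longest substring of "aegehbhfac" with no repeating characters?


Input: "aegehbhfac"
Sliding window (track last position of each char):
  Position 0 ('a'): window [0,0] length 1 -- new best
  Position 1 ('e'): window [0,1] length 2 -- new best
  Position 2 ('g'): window [0,2] length 3 -- new best
  Position 3 ('e'): repeat (last at 1), move window start to 2
  Position 3 ('e'): window [2,3] length 2
  Position 4 ('h'): window [2,4] length 3
  Position 5 ('b'): window [2,5] length 4 -- new best
  Position 6 ('h'): repeat (last at 4), move window start to 5
  Position 6 ('h'): window [5,6] length 2
  Position 7 ('f'): window [5,7] length 3
  Position 8 ('a'): window [5,8] length 4
  Position 9 ('c'): window [5,9] length 5 -- new best
Longest substring with no repeats: "bhfac" with length 5

5
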